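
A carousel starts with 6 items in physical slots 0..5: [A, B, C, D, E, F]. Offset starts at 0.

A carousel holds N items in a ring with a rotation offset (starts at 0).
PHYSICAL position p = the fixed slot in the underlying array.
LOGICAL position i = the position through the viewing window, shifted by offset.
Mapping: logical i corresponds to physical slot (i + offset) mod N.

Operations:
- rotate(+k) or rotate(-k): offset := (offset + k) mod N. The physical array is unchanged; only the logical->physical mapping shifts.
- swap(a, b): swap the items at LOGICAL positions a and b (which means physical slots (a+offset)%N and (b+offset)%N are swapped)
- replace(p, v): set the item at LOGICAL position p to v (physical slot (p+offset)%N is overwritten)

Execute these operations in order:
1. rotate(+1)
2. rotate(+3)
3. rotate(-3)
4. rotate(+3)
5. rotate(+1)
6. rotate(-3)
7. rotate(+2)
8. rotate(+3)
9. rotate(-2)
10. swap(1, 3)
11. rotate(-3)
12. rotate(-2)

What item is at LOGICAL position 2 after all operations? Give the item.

Answer: A

Derivation:
After op 1 (rotate(+1)): offset=1, physical=[A,B,C,D,E,F], logical=[B,C,D,E,F,A]
After op 2 (rotate(+3)): offset=4, physical=[A,B,C,D,E,F], logical=[E,F,A,B,C,D]
After op 3 (rotate(-3)): offset=1, physical=[A,B,C,D,E,F], logical=[B,C,D,E,F,A]
After op 4 (rotate(+3)): offset=4, physical=[A,B,C,D,E,F], logical=[E,F,A,B,C,D]
After op 5 (rotate(+1)): offset=5, physical=[A,B,C,D,E,F], logical=[F,A,B,C,D,E]
After op 6 (rotate(-3)): offset=2, physical=[A,B,C,D,E,F], logical=[C,D,E,F,A,B]
After op 7 (rotate(+2)): offset=4, physical=[A,B,C,D,E,F], logical=[E,F,A,B,C,D]
After op 8 (rotate(+3)): offset=1, physical=[A,B,C,D,E,F], logical=[B,C,D,E,F,A]
After op 9 (rotate(-2)): offset=5, physical=[A,B,C,D,E,F], logical=[F,A,B,C,D,E]
After op 10 (swap(1, 3)): offset=5, physical=[C,B,A,D,E,F], logical=[F,C,B,A,D,E]
After op 11 (rotate(-3)): offset=2, physical=[C,B,A,D,E,F], logical=[A,D,E,F,C,B]
After op 12 (rotate(-2)): offset=0, physical=[C,B,A,D,E,F], logical=[C,B,A,D,E,F]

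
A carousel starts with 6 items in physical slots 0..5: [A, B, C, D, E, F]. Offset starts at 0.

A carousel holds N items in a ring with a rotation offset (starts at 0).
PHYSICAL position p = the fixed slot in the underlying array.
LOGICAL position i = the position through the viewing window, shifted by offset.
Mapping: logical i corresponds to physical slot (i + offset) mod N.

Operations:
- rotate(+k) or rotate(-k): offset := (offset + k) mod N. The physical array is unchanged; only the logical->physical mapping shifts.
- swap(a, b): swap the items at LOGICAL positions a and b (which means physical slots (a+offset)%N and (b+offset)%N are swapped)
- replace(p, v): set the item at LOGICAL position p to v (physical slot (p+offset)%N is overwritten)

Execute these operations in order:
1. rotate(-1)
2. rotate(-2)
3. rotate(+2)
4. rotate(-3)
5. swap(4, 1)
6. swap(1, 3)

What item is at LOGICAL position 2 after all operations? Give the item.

After op 1 (rotate(-1)): offset=5, physical=[A,B,C,D,E,F], logical=[F,A,B,C,D,E]
After op 2 (rotate(-2)): offset=3, physical=[A,B,C,D,E,F], logical=[D,E,F,A,B,C]
After op 3 (rotate(+2)): offset=5, physical=[A,B,C,D,E,F], logical=[F,A,B,C,D,E]
After op 4 (rotate(-3)): offset=2, physical=[A,B,C,D,E,F], logical=[C,D,E,F,A,B]
After op 5 (swap(4, 1)): offset=2, physical=[D,B,C,A,E,F], logical=[C,A,E,F,D,B]
After op 6 (swap(1, 3)): offset=2, physical=[D,B,C,F,E,A], logical=[C,F,E,A,D,B]

Answer: E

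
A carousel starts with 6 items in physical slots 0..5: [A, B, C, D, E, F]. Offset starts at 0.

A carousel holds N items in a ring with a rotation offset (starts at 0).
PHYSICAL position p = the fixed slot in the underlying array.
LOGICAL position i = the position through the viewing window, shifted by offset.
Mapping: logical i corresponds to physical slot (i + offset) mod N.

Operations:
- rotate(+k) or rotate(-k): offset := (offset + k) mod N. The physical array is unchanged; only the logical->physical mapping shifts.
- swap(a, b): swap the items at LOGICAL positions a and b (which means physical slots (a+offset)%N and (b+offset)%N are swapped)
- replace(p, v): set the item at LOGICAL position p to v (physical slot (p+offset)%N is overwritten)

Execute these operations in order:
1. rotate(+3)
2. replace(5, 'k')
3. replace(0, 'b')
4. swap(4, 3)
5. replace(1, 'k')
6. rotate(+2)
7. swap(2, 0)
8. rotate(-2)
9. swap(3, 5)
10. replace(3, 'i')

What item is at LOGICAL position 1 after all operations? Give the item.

After op 1 (rotate(+3)): offset=3, physical=[A,B,C,D,E,F], logical=[D,E,F,A,B,C]
After op 2 (replace(5, 'k')): offset=3, physical=[A,B,k,D,E,F], logical=[D,E,F,A,B,k]
After op 3 (replace(0, 'b')): offset=3, physical=[A,B,k,b,E,F], logical=[b,E,F,A,B,k]
After op 4 (swap(4, 3)): offset=3, physical=[B,A,k,b,E,F], logical=[b,E,F,B,A,k]
After op 5 (replace(1, 'k')): offset=3, physical=[B,A,k,b,k,F], logical=[b,k,F,B,A,k]
After op 6 (rotate(+2)): offset=5, physical=[B,A,k,b,k,F], logical=[F,B,A,k,b,k]
After op 7 (swap(2, 0)): offset=5, physical=[B,F,k,b,k,A], logical=[A,B,F,k,b,k]
After op 8 (rotate(-2)): offset=3, physical=[B,F,k,b,k,A], logical=[b,k,A,B,F,k]
After op 9 (swap(3, 5)): offset=3, physical=[k,F,B,b,k,A], logical=[b,k,A,k,F,B]
After op 10 (replace(3, 'i')): offset=3, physical=[i,F,B,b,k,A], logical=[b,k,A,i,F,B]

Answer: k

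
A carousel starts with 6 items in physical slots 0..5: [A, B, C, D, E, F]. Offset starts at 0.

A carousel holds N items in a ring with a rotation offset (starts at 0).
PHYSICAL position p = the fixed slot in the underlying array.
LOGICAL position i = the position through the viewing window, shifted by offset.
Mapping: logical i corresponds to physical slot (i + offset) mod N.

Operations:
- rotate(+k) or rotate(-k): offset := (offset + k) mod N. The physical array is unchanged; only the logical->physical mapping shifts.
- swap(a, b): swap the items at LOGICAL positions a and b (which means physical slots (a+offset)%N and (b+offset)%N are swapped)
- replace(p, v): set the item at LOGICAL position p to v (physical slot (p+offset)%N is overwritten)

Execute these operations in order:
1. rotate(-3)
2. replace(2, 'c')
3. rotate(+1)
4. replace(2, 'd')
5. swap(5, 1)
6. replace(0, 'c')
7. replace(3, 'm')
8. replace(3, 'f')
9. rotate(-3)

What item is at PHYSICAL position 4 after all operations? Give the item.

After op 1 (rotate(-3)): offset=3, physical=[A,B,C,D,E,F], logical=[D,E,F,A,B,C]
After op 2 (replace(2, 'c')): offset=3, physical=[A,B,C,D,E,c], logical=[D,E,c,A,B,C]
After op 3 (rotate(+1)): offset=4, physical=[A,B,C,D,E,c], logical=[E,c,A,B,C,D]
After op 4 (replace(2, 'd')): offset=4, physical=[d,B,C,D,E,c], logical=[E,c,d,B,C,D]
After op 5 (swap(5, 1)): offset=4, physical=[d,B,C,c,E,D], logical=[E,D,d,B,C,c]
After op 6 (replace(0, 'c')): offset=4, physical=[d,B,C,c,c,D], logical=[c,D,d,B,C,c]
After op 7 (replace(3, 'm')): offset=4, physical=[d,m,C,c,c,D], logical=[c,D,d,m,C,c]
After op 8 (replace(3, 'f')): offset=4, physical=[d,f,C,c,c,D], logical=[c,D,d,f,C,c]
After op 9 (rotate(-3)): offset=1, physical=[d,f,C,c,c,D], logical=[f,C,c,c,D,d]

Answer: c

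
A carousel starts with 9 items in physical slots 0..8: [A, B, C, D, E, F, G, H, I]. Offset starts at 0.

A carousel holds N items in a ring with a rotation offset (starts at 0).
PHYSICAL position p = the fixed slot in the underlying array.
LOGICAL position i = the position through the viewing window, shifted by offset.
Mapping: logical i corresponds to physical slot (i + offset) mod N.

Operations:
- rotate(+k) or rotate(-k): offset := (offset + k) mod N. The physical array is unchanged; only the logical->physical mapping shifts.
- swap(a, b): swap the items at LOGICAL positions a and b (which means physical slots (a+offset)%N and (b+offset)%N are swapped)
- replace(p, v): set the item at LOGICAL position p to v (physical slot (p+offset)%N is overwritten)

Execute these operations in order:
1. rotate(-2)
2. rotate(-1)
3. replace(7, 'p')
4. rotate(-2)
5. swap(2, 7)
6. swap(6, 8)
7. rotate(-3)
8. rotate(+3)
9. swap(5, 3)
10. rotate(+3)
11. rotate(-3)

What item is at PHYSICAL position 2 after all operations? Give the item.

Answer: G

Derivation:
After op 1 (rotate(-2)): offset=7, physical=[A,B,C,D,E,F,G,H,I], logical=[H,I,A,B,C,D,E,F,G]
After op 2 (rotate(-1)): offset=6, physical=[A,B,C,D,E,F,G,H,I], logical=[G,H,I,A,B,C,D,E,F]
After op 3 (replace(7, 'p')): offset=6, physical=[A,B,C,D,p,F,G,H,I], logical=[G,H,I,A,B,C,D,p,F]
After op 4 (rotate(-2)): offset=4, physical=[A,B,C,D,p,F,G,H,I], logical=[p,F,G,H,I,A,B,C,D]
After op 5 (swap(2, 7)): offset=4, physical=[A,B,G,D,p,F,C,H,I], logical=[p,F,C,H,I,A,B,G,D]
After op 6 (swap(6, 8)): offset=4, physical=[A,D,G,B,p,F,C,H,I], logical=[p,F,C,H,I,A,D,G,B]
After op 7 (rotate(-3)): offset=1, physical=[A,D,G,B,p,F,C,H,I], logical=[D,G,B,p,F,C,H,I,A]
After op 8 (rotate(+3)): offset=4, physical=[A,D,G,B,p,F,C,H,I], logical=[p,F,C,H,I,A,D,G,B]
After op 9 (swap(5, 3)): offset=4, physical=[H,D,G,B,p,F,C,A,I], logical=[p,F,C,A,I,H,D,G,B]
After op 10 (rotate(+3)): offset=7, physical=[H,D,G,B,p,F,C,A,I], logical=[A,I,H,D,G,B,p,F,C]
After op 11 (rotate(-3)): offset=4, physical=[H,D,G,B,p,F,C,A,I], logical=[p,F,C,A,I,H,D,G,B]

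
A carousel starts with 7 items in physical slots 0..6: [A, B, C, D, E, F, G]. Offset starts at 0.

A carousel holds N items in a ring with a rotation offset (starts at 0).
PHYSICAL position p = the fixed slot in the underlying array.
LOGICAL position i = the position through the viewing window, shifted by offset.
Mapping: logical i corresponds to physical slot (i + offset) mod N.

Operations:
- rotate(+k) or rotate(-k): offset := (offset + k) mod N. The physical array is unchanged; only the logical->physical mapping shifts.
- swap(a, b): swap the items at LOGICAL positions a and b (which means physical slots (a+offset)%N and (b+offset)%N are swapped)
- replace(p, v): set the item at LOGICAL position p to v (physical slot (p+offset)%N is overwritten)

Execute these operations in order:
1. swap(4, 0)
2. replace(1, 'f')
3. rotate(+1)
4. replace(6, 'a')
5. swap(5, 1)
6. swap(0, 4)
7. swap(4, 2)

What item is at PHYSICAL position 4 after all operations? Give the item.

After op 1 (swap(4, 0)): offset=0, physical=[E,B,C,D,A,F,G], logical=[E,B,C,D,A,F,G]
After op 2 (replace(1, 'f')): offset=0, physical=[E,f,C,D,A,F,G], logical=[E,f,C,D,A,F,G]
After op 3 (rotate(+1)): offset=1, physical=[E,f,C,D,A,F,G], logical=[f,C,D,A,F,G,E]
After op 4 (replace(6, 'a')): offset=1, physical=[a,f,C,D,A,F,G], logical=[f,C,D,A,F,G,a]
After op 5 (swap(5, 1)): offset=1, physical=[a,f,G,D,A,F,C], logical=[f,G,D,A,F,C,a]
After op 6 (swap(0, 4)): offset=1, physical=[a,F,G,D,A,f,C], logical=[F,G,D,A,f,C,a]
After op 7 (swap(4, 2)): offset=1, physical=[a,F,G,f,A,D,C], logical=[F,G,f,A,D,C,a]

Answer: A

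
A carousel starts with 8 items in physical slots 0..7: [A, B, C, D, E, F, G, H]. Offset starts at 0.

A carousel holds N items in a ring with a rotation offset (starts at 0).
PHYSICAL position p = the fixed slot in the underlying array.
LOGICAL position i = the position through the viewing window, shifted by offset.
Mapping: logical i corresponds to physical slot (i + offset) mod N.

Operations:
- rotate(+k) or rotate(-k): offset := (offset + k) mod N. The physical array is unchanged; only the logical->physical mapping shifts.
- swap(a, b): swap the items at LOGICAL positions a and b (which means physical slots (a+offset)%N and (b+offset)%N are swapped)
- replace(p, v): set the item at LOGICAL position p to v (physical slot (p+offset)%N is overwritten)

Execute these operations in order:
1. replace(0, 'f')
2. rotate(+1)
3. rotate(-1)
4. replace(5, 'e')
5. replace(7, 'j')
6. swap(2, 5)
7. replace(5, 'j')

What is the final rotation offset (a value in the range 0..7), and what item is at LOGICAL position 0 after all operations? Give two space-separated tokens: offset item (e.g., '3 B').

After op 1 (replace(0, 'f')): offset=0, physical=[f,B,C,D,E,F,G,H], logical=[f,B,C,D,E,F,G,H]
After op 2 (rotate(+1)): offset=1, physical=[f,B,C,D,E,F,G,H], logical=[B,C,D,E,F,G,H,f]
After op 3 (rotate(-1)): offset=0, physical=[f,B,C,D,E,F,G,H], logical=[f,B,C,D,E,F,G,H]
After op 4 (replace(5, 'e')): offset=0, physical=[f,B,C,D,E,e,G,H], logical=[f,B,C,D,E,e,G,H]
After op 5 (replace(7, 'j')): offset=0, physical=[f,B,C,D,E,e,G,j], logical=[f,B,C,D,E,e,G,j]
After op 6 (swap(2, 5)): offset=0, physical=[f,B,e,D,E,C,G,j], logical=[f,B,e,D,E,C,G,j]
After op 7 (replace(5, 'j')): offset=0, physical=[f,B,e,D,E,j,G,j], logical=[f,B,e,D,E,j,G,j]

Answer: 0 f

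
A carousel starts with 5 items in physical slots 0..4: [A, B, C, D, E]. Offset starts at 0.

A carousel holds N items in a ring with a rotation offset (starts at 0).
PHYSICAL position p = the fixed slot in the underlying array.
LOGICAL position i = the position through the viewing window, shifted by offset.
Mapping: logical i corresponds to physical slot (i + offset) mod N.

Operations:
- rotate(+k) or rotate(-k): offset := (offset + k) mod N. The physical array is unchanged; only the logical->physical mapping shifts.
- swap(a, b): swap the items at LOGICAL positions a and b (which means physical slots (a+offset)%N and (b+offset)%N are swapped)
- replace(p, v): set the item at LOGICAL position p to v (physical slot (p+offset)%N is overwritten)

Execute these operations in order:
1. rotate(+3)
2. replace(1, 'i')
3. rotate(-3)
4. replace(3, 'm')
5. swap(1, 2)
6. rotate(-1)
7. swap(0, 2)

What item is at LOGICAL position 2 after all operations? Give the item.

After op 1 (rotate(+3)): offset=3, physical=[A,B,C,D,E], logical=[D,E,A,B,C]
After op 2 (replace(1, 'i')): offset=3, physical=[A,B,C,D,i], logical=[D,i,A,B,C]
After op 3 (rotate(-3)): offset=0, physical=[A,B,C,D,i], logical=[A,B,C,D,i]
After op 4 (replace(3, 'm')): offset=0, physical=[A,B,C,m,i], logical=[A,B,C,m,i]
After op 5 (swap(1, 2)): offset=0, physical=[A,C,B,m,i], logical=[A,C,B,m,i]
After op 6 (rotate(-1)): offset=4, physical=[A,C,B,m,i], logical=[i,A,C,B,m]
After op 7 (swap(0, 2)): offset=4, physical=[A,i,B,m,C], logical=[C,A,i,B,m]

Answer: i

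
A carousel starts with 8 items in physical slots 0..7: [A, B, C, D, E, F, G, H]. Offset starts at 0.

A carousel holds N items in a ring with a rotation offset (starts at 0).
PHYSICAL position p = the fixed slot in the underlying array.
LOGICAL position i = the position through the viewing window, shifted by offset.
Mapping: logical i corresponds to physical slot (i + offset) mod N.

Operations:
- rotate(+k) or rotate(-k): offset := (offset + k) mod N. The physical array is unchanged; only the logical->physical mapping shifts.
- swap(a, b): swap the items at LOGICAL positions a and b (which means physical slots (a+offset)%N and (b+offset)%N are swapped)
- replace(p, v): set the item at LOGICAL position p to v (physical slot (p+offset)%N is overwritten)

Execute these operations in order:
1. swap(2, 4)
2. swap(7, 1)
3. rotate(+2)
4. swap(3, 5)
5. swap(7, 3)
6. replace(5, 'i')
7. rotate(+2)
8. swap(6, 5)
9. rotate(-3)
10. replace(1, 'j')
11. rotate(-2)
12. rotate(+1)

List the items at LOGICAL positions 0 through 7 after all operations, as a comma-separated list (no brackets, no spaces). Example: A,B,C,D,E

Answer: A,E,j,D,C,H,G,i

Derivation:
After op 1 (swap(2, 4)): offset=0, physical=[A,B,E,D,C,F,G,H], logical=[A,B,E,D,C,F,G,H]
After op 2 (swap(7, 1)): offset=0, physical=[A,H,E,D,C,F,G,B], logical=[A,H,E,D,C,F,G,B]
After op 3 (rotate(+2)): offset=2, physical=[A,H,E,D,C,F,G,B], logical=[E,D,C,F,G,B,A,H]
After op 4 (swap(3, 5)): offset=2, physical=[A,H,E,D,C,B,G,F], logical=[E,D,C,B,G,F,A,H]
After op 5 (swap(7, 3)): offset=2, physical=[A,B,E,D,C,H,G,F], logical=[E,D,C,H,G,F,A,B]
After op 6 (replace(5, 'i')): offset=2, physical=[A,B,E,D,C,H,G,i], logical=[E,D,C,H,G,i,A,B]
After op 7 (rotate(+2)): offset=4, physical=[A,B,E,D,C,H,G,i], logical=[C,H,G,i,A,B,E,D]
After op 8 (swap(6, 5)): offset=4, physical=[A,E,B,D,C,H,G,i], logical=[C,H,G,i,A,E,B,D]
After op 9 (rotate(-3)): offset=1, physical=[A,E,B,D,C,H,G,i], logical=[E,B,D,C,H,G,i,A]
After op 10 (replace(1, 'j')): offset=1, physical=[A,E,j,D,C,H,G,i], logical=[E,j,D,C,H,G,i,A]
After op 11 (rotate(-2)): offset=7, physical=[A,E,j,D,C,H,G,i], logical=[i,A,E,j,D,C,H,G]
After op 12 (rotate(+1)): offset=0, physical=[A,E,j,D,C,H,G,i], logical=[A,E,j,D,C,H,G,i]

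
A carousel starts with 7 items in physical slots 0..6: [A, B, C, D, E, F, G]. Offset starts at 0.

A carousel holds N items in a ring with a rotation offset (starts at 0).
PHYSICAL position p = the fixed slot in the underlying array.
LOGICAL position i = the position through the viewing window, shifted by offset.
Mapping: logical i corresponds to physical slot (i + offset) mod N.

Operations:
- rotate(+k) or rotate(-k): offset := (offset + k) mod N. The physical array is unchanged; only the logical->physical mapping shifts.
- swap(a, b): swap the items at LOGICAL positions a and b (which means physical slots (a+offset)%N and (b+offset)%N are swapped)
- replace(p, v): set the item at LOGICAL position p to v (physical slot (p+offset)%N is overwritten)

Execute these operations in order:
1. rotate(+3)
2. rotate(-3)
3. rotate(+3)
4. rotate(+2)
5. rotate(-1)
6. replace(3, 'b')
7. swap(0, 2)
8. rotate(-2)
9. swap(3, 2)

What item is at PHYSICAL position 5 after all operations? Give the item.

Answer: G

Derivation:
After op 1 (rotate(+3)): offset=3, physical=[A,B,C,D,E,F,G], logical=[D,E,F,G,A,B,C]
After op 2 (rotate(-3)): offset=0, physical=[A,B,C,D,E,F,G], logical=[A,B,C,D,E,F,G]
After op 3 (rotate(+3)): offset=3, physical=[A,B,C,D,E,F,G], logical=[D,E,F,G,A,B,C]
After op 4 (rotate(+2)): offset=5, physical=[A,B,C,D,E,F,G], logical=[F,G,A,B,C,D,E]
After op 5 (rotate(-1)): offset=4, physical=[A,B,C,D,E,F,G], logical=[E,F,G,A,B,C,D]
After op 6 (replace(3, 'b')): offset=4, physical=[b,B,C,D,E,F,G], logical=[E,F,G,b,B,C,D]
After op 7 (swap(0, 2)): offset=4, physical=[b,B,C,D,G,F,E], logical=[G,F,E,b,B,C,D]
After op 8 (rotate(-2)): offset=2, physical=[b,B,C,D,G,F,E], logical=[C,D,G,F,E,b,B]
After op 9 (swap(3, 2)): offset=2, physical=[b,B,C,D,F,G,E], logical=[C,D,F,G,E,b,B]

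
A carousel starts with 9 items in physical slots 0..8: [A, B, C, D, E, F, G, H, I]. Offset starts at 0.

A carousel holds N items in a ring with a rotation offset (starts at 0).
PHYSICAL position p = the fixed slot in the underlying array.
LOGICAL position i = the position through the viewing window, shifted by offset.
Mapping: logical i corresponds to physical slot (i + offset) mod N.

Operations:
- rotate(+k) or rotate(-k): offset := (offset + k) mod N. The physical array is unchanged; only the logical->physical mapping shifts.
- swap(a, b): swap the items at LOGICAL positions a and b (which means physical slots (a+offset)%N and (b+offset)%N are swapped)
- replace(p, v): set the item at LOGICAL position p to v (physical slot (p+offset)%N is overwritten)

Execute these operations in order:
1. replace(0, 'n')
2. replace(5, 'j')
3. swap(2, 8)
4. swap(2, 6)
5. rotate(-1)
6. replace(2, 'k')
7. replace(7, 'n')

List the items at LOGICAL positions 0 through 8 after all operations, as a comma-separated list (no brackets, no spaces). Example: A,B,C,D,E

After op 1 (replace(0, 'n')): offset=0, physical=[n,B,C,D,E,F,G,H,I], logical=[n,B,C,D,E,F,G,H,I]
After op 2 (replace(5, 'j')): offset=0, physical=[n,B,C,D,E,j,G,H,I], logical=[n,B,C,D,E,j,G,H,I]
After op 3 (swap(2, 8)): offset=0, physical=[n,B,I,D,E,j,G,H,C], logical=[n,B,I,D,E,j,G,H,C]
After op 4 (swap(2, 6)): offset=0, physical=[n,B,G,D,E,j,I,H,C], logical=[n,B,G,D,E,j,I,H,C]
After op 5 (rotate(-1)): offset=8, physical=[n,B,G,D,E,j,I,H,C], logical=[C,n,B,G,D,E,j,I,H]
After op 6 (replace(2, 'k')): offset=8, physical=[n,k,G,D,E,j,I,H,C], logical=[C,n,k,G,D,E,j,I,H]
After op 7 (replace(7, 'n')): offset=8, physical=[n,k,G,D,E,j,n,H,C], logical=[C,n,k,G,D,E,j,n,H]

Answer: C,n,k,G,D,E,j,n,H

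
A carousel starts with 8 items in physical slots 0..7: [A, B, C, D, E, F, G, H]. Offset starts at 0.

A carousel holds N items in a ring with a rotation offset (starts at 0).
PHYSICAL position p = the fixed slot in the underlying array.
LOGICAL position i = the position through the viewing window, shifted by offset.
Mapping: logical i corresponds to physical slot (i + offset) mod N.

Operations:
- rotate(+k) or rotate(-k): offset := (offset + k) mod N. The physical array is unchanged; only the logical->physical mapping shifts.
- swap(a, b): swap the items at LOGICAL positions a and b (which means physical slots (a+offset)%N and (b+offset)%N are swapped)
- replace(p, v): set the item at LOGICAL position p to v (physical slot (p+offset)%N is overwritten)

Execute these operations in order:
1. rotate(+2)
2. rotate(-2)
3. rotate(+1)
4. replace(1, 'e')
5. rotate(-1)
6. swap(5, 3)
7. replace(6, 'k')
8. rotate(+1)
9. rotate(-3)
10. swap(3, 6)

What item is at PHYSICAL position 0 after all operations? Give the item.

Answer: A

Derivation:
After op 1 (rotate(+2)): offset=2, physical=[A,B,C,D,E,F,G,H], logical=[C,D,E,F,G,H,A,B]
After op 2 (rotate(-2)): offset=0, physical=[A,B,C,D,E,F,G,H], logical=[A,B,C,D,E,F,G,H]
After op 3 (rotate(+1)): offset=1, physical=[A,B,C,D,E,F,G,H], logical=[B,C,D,E,F,G,H,A]
After op 4 (replace(1, 'e')): offset=1, physical=[A,B,e,D,E,F,G,H], logical=[B,e,D,E,F,G,H,A]
After op 5 (rotate(-1)): offset=0, physical=[A,B,e,D,E,F,G,H], logical=[A,B,e,D,E,F,G,H]
After op 6 (swap(5, 3)): offset=0, physical=[A,B,e,F,E,D,G,H], logical=[A,B,e,F,E,D,G,H]
After op 7 (replace(6, 'k')): offset=0, physical=[A,B,e,F,E,D,k,H], logical=[A,B,e,F,E,D,k,H]
After op 8 (rotate(+1)): offset=1, physical=[A,B,e,F,E,D,k,H], logical=[B,e,F,E,D,k,H,A]
After op 9 (rotate(-3)): offset=6, physical=[A,B,e,F,E,D,k,H], logical=[k,H,A,B,e,F,E,D]
After op 10 (swap(3, 6)): offset=6, physical=[A,E,e,F,B,D,k,H], logical=[k,H,A,E,e,F,B,D]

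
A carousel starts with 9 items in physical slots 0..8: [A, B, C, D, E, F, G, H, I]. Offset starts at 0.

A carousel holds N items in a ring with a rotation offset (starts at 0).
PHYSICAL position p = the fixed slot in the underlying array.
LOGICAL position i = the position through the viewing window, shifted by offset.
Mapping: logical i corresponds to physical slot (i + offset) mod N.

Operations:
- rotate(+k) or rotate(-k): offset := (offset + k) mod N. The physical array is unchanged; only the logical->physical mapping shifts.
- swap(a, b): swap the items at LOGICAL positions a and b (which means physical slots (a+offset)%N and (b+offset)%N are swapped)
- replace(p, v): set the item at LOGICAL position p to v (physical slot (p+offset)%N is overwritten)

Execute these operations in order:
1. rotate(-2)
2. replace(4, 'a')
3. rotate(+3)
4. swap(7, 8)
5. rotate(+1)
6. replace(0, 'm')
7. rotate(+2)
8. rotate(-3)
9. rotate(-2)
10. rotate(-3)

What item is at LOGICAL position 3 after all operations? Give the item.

After op 1 (rotate(-2)): offset=7, physical=[A,B,C,D,E,F,G,H,I], logical=[H,I,A,B,C,D,E,F,G]
After op 2 (replace(4, 'a')): offset=7, physical=[A,B,a,D,E,F,G,H,I], logical=[H,I,A,B,a,D,E,F,G]
After op 3 (rotate(+3)): offset=1, physical=[A,B,a,D,E,F,G,H,I], logical=[B,a,D,E,F,G,H,I,A]
After op 4 (swap(7, 8)): offset=1, physical=[I,B,a,D,E,F,G,H,A], logical=[B,a,D,E,F,G,H,A,I]
After op 5 (rotate(+1)): offset=2, physical=[I,B,a,D,E,F,G,H,A], logical=[a,D,E,F,G,H,A,I,B]
After op 6 (replace(0, 'm')): offset=2, physical=[I,B,m,D,E,F,G,H,A], logical=[m,D,E,F,G,H,A,I,B]
After op 7 (rotate(+2)): offset=4, physical=[I,B,m,D,E,F,G,H,A], logical=[E,F,G,H,A,I,B,m,D]
After op 8 (rotate(-3)): offset=1, physical=[I,B,m,D,E,F,G,H,A], logical=[B,m,D,E,F,G,H,A,I]
After op 9 (rotate(-2)): offset=8, physical=[I,B,m,D,E,F,G,H,A], logical=[A,I,B,m,D,E,F,G,H]
After op 10 (rotate(-3)): offset=5, physical=[I,B,m,D,E,F,G,H,A], logical=[F,G,H,A,I,B,m,D,E]

Answer: A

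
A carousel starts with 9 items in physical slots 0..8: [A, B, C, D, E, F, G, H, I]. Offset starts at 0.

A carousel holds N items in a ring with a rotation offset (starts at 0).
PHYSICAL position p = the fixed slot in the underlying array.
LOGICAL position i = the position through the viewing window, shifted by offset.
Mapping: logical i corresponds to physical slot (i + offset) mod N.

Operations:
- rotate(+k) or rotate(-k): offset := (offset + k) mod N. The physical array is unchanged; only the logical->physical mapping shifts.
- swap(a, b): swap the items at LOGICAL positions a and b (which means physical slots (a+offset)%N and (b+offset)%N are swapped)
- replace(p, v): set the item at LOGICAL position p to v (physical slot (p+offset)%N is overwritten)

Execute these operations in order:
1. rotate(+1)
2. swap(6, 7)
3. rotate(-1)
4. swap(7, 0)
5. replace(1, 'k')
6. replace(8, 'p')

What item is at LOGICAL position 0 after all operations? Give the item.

After op 1 (rotate(+1)): offset=1, physical=[A,B,C,D,E,F,G,H,I], logical=[B,C,D,E,F,G,H,I,A]
After op 2 (swap(6, 7)): offset=1, physical=[A,B,C,D,E,F,G,I,H], logical=[B,C,D,E,F,G,I,H,A]
After op 3 (rotate(-1)): offset=0, physical=[A,B,C,D,E,F,G,I,H], logical=[A,B,C,D,E,F,G,I,H]
After op 4 (swap(7, 0)): offset=0, physical=[I,B,C,D,E,F,G,A,H], logical=[I,B,C,D,E,F,G,A,H]
After op 5 (replace(1, 'k')): offset=0, physical=[I,k,C,D,E,F,G,A,H], logical=[I,k,C,D,E,F,G,A,H]
After op 6 (replace(8, 'p')): offset=0, physical=[I,k,C,D,E,F,G,A,p], logical=[I,k,C,D,E,F,G,A,p]

Answer: I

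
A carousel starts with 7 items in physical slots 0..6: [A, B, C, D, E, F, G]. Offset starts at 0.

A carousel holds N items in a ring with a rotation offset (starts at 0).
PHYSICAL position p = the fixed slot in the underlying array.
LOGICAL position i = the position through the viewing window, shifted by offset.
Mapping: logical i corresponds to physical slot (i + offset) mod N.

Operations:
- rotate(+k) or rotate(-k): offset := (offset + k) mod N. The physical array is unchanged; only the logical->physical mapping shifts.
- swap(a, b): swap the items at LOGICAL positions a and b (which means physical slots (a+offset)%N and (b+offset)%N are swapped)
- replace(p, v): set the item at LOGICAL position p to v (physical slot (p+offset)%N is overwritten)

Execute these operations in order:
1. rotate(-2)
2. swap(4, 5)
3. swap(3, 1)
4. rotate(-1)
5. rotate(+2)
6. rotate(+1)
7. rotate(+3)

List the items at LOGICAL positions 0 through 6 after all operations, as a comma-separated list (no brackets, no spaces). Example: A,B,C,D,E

After op 1 (rotate(-2)): offset=5, physical=[A,B,C,D,E,F,G], logical=[F,G,A,B,C,D,E]
After op 2 (swap(4, 5)): offset=5, physical=[A,B,D,C,E,F,G], logical=[F,G,A,B,D,C,E]
After op 3 (swap(3, 1)): offset=5, physical=[A,G,D,C,E,F,B], logical=[F,B,A,G,D,C,E]
After op 4 (rotate(-1)): offset=4, physical=[A,G,D,C,E,F,B], logical=[E,F,B,A,G,D,C]
After op 5 (rotate(+2)): offset=6, physical=[A,G,D,C,E,F,B], logical=[B,A,G,D,C,E,F]
After op 6 (rotate(+1)): offset=0, physical=[A,G,D,C,E,F,B], logical=[A,G,D,C,E,F,B]
After op 7 (rotate(+3)): offset=3, physical=[A,G,D,C,E,F,B], logical=[C,E,F,B,A,G,D]

Answer: C,E,F,B,A,G,D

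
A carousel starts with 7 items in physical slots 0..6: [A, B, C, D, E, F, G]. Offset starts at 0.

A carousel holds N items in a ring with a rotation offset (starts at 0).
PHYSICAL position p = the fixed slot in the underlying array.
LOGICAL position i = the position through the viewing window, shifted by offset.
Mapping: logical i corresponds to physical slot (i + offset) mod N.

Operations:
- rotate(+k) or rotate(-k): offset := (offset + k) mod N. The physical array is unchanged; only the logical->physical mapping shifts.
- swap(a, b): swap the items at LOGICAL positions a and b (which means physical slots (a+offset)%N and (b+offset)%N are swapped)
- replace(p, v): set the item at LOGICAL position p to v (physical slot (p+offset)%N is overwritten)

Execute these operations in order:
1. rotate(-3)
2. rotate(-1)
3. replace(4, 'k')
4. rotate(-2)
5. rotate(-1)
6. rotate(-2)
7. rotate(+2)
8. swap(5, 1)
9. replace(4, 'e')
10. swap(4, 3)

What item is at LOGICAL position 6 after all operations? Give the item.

After op 1 (rotate(-3)): offset=4, physical=[A,B,C,D,E,F,G], logical=[E,F,G,A,B,C,D]
After op 2 (rotate(-1)): offset=3, physical=[A,B,C,D,E,F,G], logical=[D,E,F,G,A,B,C]
After op 3 (replace(4, 'k')): offset=3, physical=[k,B,C,D,E,F,G], logical=[D,E,F,G,k,B,C]
After op 4 (rotate(-2)): offset=1, physical=[k,B,C,D,E,F,G], logical=[B,C,D,E,F,G,k]
After op 5 (rotate(-1)): offset=0, physical=[k,B,C,D,E,F,G], logical=[k,B,C,D,E,F,G]
After op 6 (rotate(-2)): offset=5, physical=[k,B,C,D,E,F,G], logical=[F,G,k,B,C,D,E]
After op 7 (rotate(+2)): offset=0, physical=[k,B,C,D,E,F,G], logical=[k,B,C,D,E,F,G]
After op 8 (swap(5, 1)): offset=0, physical=[k,F,C,D,E,B,G], logical=[k,F,C,D,E,B,G]
After op 9 (replace(4, 'e')): offset=0, physical=[k,F,C,D,e,B,G], logical=[k,F,C,D,e,B,G]
After op 10 (swap(4, 3)): offset=0, physical=[k,F,C,e,D,B,G], logical=[k,F,C,e,D,B,G]

Answer: G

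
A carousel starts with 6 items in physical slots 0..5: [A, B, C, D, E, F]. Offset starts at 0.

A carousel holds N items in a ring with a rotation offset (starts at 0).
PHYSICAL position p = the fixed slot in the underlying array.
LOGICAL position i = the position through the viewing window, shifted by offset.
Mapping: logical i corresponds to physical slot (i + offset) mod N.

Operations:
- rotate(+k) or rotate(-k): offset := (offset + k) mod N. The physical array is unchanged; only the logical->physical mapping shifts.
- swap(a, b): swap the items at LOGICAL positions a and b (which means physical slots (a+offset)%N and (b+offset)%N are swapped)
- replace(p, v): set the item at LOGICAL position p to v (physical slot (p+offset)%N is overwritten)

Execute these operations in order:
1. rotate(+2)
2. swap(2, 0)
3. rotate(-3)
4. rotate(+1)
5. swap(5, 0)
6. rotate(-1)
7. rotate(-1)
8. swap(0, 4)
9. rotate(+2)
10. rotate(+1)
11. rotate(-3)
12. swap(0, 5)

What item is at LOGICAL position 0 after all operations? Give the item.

Answer: D

Derivation:
After op 1 (rotate(+2)): offset=2, physical=[A,B,C,D,E,F], logical=[C,D,E,F,A,B]
After op 2 (swap(2, 0)): offset=2, physical=[A,B,E,D,C,F], logical=[E,D,C,F,A,B]
After op 3 (rotate(-3)): offset=5, physical=[A,B,E,D,C,F], logical=[F,A,B,E,D,C]
After op 4 (rotate(+1)): offset=0, physical=[A,B,E,D,C,F], logical=[A,B,E,D,C,F]
After op 5 (swap(5, 0)): offset=0, physical=[F,B,E,D,C,A], logical=[F,B,E,D,C,A]
After op 6 (rotate(-1)): offset=5, physical=[F,B,E,D,C,A], logical=[A,F,B,E,D,C]
After op 7 (rotate(-1)): offset=4, physical=[F,B,E,D,C,A], logical=[C,A,F,B,E,D]
After op 8 (swap(0, 4)): offset=4, physical=[F,B,C,D,E,A], logical=[E,A,F,B,C,D]
After op 9 (rotate(+2)): offset=0, physical=[F,B,C,D,E,A], logical=[F,B,C,D,E,A]
After op 10 (rotate(+1)): offset=1, physical=[F,B,C,D,E,A], logical=[B,C,D,E,A,F]
After op 11 (rotate(-3)): offset=4, physical=[F,B,C,D,E,A], logical=[E,A,F,B,C,D]
After op 12 (swap(0, 5)): offset=4, physical=[F,B,C,E,D,A], logical=[D,A,F,B,C,E]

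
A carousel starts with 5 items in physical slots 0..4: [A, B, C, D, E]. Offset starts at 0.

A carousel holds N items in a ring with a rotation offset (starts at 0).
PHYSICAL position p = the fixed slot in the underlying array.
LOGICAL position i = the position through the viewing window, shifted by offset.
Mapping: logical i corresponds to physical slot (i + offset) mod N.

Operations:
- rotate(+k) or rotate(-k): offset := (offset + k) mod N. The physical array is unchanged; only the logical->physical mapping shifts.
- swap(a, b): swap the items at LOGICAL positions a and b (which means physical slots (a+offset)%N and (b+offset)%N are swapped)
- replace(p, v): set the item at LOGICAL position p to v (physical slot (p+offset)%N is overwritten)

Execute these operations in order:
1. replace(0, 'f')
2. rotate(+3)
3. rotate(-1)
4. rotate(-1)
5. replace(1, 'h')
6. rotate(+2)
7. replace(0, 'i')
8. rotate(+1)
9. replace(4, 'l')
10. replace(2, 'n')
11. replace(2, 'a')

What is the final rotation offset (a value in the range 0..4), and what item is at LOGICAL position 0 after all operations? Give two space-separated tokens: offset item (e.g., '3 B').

Answer: 4 E

Derivation:
After op 1 (replace(0, 'f')): offset=0, physical=[f,B,C,D,E], logical=[f,B,C,D,E]
After op 2 (rotate(+3)): offset=3, physical=[f,B,C,D,E], logical=[D,E,f,B,C]
After op 3 (rotate(-1)): offset=2, physical=[f,B,C,D,E], logical=[C,D,E,f,B]
After op 4 (rotate(-1)): offset=1, physical=[f,B,C,D,E], logical=[B,C,D,E,f]
After op 5 (replace(1, 'h')): offset=1, physical=[f,B,h,D,E], logical=[B,h,D,E,f]
After op 6 (rotate(+2)): offset=3, physical=[f,B,h,D,E], logical=[D,E,f,B,h]
After op 7 (replace(0, 'i')): offset=3, physical=[f,B,h,i,E], logical=[i,E,f,B,h]
After op 8 (rotate(+1)): offset=4, physical=[f,B,h,i,E], logical=[E,f,B,h,i]
After op 9 (replace(4, 'l')): offset=4, physical=[f,B,h,l,E], logical=[E,f,B,h,l]
After op 10 (replace(2, 'n')): offset=4, physical=[f,n,h,l,E], logical=[E,f,n,h,l]
After op 11 (replace(2, 'a')): offset=4, physical=[f,a,h,l,E], logical=[E,f,a,h,l]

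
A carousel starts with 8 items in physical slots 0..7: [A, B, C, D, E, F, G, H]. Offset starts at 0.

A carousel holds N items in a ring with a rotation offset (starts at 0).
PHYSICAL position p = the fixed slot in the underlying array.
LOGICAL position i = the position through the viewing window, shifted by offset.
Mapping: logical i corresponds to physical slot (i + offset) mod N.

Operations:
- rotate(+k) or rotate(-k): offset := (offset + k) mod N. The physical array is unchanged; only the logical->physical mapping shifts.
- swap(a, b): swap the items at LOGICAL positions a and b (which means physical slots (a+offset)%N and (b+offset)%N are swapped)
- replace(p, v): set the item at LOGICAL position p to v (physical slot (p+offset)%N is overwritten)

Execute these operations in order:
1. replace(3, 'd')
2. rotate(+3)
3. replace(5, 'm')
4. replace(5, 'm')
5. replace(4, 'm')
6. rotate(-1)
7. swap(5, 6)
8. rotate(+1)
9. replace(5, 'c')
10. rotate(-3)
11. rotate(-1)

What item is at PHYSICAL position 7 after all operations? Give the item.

After op 1 (replace(3, 'd')): offset=0, physical=[A,B,C,d,E,F,G,H], logical=[A,B,C,d,E,F,G,H]
After op 2 (rotate(+3)): offset=3, physical=[A,B,C,d,E,F,G,H], logical=[d,E,F,G,H,A,B,C]
After op 3 (replace(5, 'm')): offset=3, physical=[m,B,C,d,E,F,G,H], logical=[d,E,F,G,H,m,B,C]
After op 4 (replace(5, 'm')): offset=3, physical=[m,B,C,d,E,F,G,H], logical=[d,E,F,G,H,m,B,C]
After op 5 (replace(4, 'm')): offset=3, physical=[m,B,C,d,E,F,G,m], logical=[d,E,F,G,m,m,B,C]
After op 6 (rotate(-1)): offset=2, physical=[m,B,C,d,E,F,G,m], logical=[C,d,E,F,G,m,m,B]
After op 7 (swap(5, 6)): offset=2, physical=[m,B,C,d,E,F,G,m], logical=[C,d,E,F,G,m,m,B]
After op 8 (rotate(+1)): offset=3, physical=[m,B,C,d,E,F,G,m], logical=[d,E,F,G,m,m,B,C]
After op 9 (replace(5, 'c')): offset=3, physical=[c,B,C,d,E,F,G,m], logical=[d,E,F,G,m,c,B,C]
After op 10 (rotate(-3)): offset=0, physical=[c,B,C,d,E,F,G,m], logical=[c,B,C,d,E,F,G,m]
After op 11 (rotate(-1)): offset=7, physical=[c,B,C,d,E,F,G,m], logical=[m,c,B,C,d,E,F,G]

Answer: m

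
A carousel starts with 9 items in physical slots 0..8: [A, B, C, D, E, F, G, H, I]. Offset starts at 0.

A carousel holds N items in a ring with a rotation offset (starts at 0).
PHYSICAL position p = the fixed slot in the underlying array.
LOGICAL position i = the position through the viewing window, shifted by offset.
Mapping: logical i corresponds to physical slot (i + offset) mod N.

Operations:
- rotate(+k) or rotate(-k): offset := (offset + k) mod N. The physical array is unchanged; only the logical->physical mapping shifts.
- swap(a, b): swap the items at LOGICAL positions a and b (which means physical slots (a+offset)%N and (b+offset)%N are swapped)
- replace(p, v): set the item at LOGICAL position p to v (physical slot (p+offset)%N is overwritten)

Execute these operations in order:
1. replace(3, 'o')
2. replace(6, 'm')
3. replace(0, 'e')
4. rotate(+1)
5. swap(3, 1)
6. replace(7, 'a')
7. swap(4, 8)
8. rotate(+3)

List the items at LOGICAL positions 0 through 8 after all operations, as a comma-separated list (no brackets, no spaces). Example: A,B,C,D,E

Answer: C,e,m,H,a,F,B,E,o

Derivation:
After op 1 (replace(3, 'o')): offset=0, physical=[A,B,C,o,E,F,G,H,I], logical=[A,B,C,o,E,F,G,H,I]
After op 2 (replace(6, 'm')): offset=0, physical=[A,B,C,o,E,F,m,H,I], logical=[A,B,C,o,E,F,m,H,I]
After op 3 (replace(0, 'e')): offset=0, physical=[e,B,C,o,E,F,m,H,I], logical=[e,B,C,o,E,F,m,H,I]
After op 4 (rotate(+1)): offset=1, physical=[e,B,C,o,E,F,m,H,I], logical=[B,C,o,E,F,m,H,I,e]
After op 5 (swap(3, 1)): offset=1, physical=[e,B,E,o,C,F,m,H,I], logical=[B,E,o,C,F,m,H,I,e]
After op 6 (replace(7, 'a')): offset=1, physical=[e,B,E,o,C,F,m,H,a], logical=[B,E,o,C,F,m,H,a,e]
After op 7 (swap(4, 8)): offset=1, physical=[F,B,E,o,C,e,m,H,a], logical=[B,E,o,C,e,m,H,a,F]
After op 8 (rotate(+3)): offset=4, physical=[F,B,E,o,C,e,m,H,a], logical=[C,e,m,H,a,F,B,E,o]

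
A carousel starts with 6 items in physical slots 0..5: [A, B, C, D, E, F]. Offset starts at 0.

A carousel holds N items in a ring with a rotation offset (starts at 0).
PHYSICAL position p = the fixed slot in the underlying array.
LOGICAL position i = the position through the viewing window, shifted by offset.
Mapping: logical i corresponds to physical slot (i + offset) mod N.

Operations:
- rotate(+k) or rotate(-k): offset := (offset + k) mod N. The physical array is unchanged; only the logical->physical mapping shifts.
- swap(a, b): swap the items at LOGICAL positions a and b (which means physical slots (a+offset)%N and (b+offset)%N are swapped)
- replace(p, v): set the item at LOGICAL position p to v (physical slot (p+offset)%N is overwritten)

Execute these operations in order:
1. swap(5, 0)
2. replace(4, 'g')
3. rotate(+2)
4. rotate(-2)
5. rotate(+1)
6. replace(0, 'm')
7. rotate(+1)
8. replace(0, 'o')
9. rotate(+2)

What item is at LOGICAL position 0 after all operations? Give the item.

Answer: g

Derivation:
After op 1 (swap(5, 0)): offset=0, physical=[F,B,C,D,E,A], logical=[F,B,C,D,E,A]
After op 2 (replace(4, 'g')): offset=0, physical=[F,B,C,D,g,A], logical=[F,B,C,D,g,A]
After op 3 (rotate(+2)): offset=2, physical=[F,B,C,D,g,A], logical=[C,D,g,A,F,B]
After op 4 (rotate(-2)): offset=0, physical=[F,B,C,D,g,A], logical=[F,B,C,D,g,A]
After op 5 (rotate(+1)): offset=1, physical=[F,B,C,D,g,A], logical=[B,C,D,g,A,F]
After op 6 (replace(0, 'm')): offset=1, physical=[F,m,C,D,g,A], logical=[m,C,D,g,A,F]
After op 7 (rotate(+1)): offset=2, physical=[F,m,C,D,g,A], logical=[C,D,g,A,F,m]
After op 8 (replace(0, 'o')): offset=2, physical=[F,m,o,D,g,A], logical=[o,D,g,A,F,m]
After op 9 (rotate(+2)): offset=4, physical=[F,m,o,D,g,A], logical=[g,A,F,m,o,D]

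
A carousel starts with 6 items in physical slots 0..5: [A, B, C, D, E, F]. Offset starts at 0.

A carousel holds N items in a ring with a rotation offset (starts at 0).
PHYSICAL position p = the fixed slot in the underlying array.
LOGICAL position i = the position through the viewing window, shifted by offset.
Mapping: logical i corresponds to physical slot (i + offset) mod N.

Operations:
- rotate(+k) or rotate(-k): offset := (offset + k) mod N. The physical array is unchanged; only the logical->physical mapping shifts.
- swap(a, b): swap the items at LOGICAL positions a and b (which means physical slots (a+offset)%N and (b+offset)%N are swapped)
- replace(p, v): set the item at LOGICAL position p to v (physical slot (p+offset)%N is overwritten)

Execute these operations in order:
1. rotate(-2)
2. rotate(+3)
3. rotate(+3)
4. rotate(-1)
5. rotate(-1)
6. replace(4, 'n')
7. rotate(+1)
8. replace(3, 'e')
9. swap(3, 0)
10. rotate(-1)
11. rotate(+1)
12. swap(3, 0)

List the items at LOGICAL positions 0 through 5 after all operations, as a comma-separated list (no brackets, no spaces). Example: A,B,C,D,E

Answer: D,E,F,e,B,C

Derivation:
After op 1 (rotate(-2)): offset=4, physical=[A,B,C,D,E,F], logical=[E,F,A,B,C,D]
After op 2 (rotate(+3)): offset=1, physical=[A,B,C,D,E,F], logical=[B,C,D,E,F,A]
After op 3 (rotate(+3)): offset=4, physical=[A,B,C,D,E,F], logical=[E,F,A,B,C,D]
After op 4 (rotate(-1)): offset=3, physical=[A,B,C,D,E,F], logical=[D,E,F,A,B,C]
After op 5 (rotate(-1)): offset=2, physical=[A,B,C,D,E,F], logical=[C,D,E,F,A,B]
After op 6 (replace(4, 'n')): offset=2, physical=[n,B,C,D,E,F], logical=[C,D,E,F,n,B]
After op 7 (rotate(+1)): offset=3, physical=[n,B,C,D,E,F], logical=[D,E,F,n,B,C]
After op 8 (replace(3, 'e')): offset=3, physical=[e,B,C,D,E,F], logical=[D,E,F,e,B,C]
After op 9 (swap(3, 0)): offset=3, physical=[D,B,C,e,E,F], logical=[e,E,F,D,B,C]
After op 10 (rotate(-1)): offset=2, physical=[D,B,C,e,E,F], logical=[C,e,E,F,D,B]
After op 11 (rotate(+1)): offset=3, physical=[D,B,C,e,E,F], logical=[e,E,F,D,B,C]
After op 12 (swap(3, 0)): offset=3, physical=[e,B,C,D,E,F], logical=[D,E,F,e,B,C]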